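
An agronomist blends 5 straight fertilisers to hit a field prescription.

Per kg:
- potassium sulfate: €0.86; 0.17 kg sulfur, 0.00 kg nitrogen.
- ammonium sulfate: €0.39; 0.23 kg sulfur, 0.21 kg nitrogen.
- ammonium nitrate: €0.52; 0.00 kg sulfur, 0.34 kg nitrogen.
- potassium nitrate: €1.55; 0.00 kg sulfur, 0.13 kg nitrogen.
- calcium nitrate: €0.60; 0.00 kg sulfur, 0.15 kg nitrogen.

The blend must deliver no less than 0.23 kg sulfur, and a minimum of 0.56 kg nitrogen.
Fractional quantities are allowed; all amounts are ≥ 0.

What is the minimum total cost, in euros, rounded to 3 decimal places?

€0.925

This is a linear program. Let x1 = kg of potassium sulfate, x2 = kg of ammonium sulfate, x3 = kg of ammonium nitrate, x4 = kg of potassium nitrate, x5 = kg of calcium nitrate.
Minimize 0.86x1 + 0.39x2 + 0.52x3 + 1.55x4 + 0.6x5 s.t.:
  0.17x1 + 0.23x2 ≥ 0.23   (sulfur)
  0.21x2 + 0.34x3 + 0.13x4 + 0.15x5 ≥ 0.56   (nitrogen)
  x1, x2, x3, x4, x5 ≥ 0.
The minimum-cost mix takes nothing from potassium sulfate, potassium nitrate, calcium nitrate — only ammonium sulfate, ammonium nitrate. The sulfur and nitrogen requirements are met with equality.
That vertex is x2 = 1, x3 = 1.029.
Total cost: 0.39·1 + 0.52·1.029 = 0.92508.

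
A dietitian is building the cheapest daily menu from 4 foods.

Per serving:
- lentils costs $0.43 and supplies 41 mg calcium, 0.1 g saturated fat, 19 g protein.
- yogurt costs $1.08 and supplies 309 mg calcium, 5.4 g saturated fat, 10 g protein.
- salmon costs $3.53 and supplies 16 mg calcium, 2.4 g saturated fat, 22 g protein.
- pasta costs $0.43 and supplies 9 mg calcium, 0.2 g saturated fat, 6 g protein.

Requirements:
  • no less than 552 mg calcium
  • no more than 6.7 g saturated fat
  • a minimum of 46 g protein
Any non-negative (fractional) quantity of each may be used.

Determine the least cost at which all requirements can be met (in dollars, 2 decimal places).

Treat it as an LP. Let x1 = servings of lentils, x2 = servings of yogurt, x3 = servings of salmon, x4 = servings of pasta.
min 0.43x1 + 1.08x2 + 3.53x3 + 0.43x4 subject to:
  41x1 + 309x2 + 16x3 + 9x4 ≥ 552   (calcium)
  0.1x1 + 5.4x2 + 2.4x3 + 0.2x4 ≤ 6.7   (saturated fat)
  19x1 + 10x2 + 22x3 + 6x4 ≥ 46   (protein)
  x1, x2, x3, x4 ≥ 0.
The optimal basis is {lentils, yogurt}; salmon, pasta drop out. There the calcium and saturated fat constraints are tight.
Optimal quantities: lentils = 4.78 servings, yogurt = 1.152 servings.
Total cost: 0.43·4.78 + 1.08·1.152 = 3.2996.

$3.30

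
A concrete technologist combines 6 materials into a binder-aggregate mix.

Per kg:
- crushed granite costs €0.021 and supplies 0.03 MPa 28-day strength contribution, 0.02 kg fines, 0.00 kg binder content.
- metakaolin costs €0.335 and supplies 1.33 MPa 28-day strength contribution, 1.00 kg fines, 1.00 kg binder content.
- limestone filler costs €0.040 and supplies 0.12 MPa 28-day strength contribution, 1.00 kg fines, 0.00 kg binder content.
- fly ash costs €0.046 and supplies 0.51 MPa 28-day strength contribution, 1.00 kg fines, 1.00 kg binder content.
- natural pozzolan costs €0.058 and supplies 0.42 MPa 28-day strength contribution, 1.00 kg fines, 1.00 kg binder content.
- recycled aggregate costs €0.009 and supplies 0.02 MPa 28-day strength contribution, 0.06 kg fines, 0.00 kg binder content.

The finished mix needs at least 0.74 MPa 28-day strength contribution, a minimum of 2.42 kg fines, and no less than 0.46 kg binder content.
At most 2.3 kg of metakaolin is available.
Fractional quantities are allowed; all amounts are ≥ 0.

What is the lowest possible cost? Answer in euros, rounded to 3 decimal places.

€0.104

Treat it as an LP. Let x1 = kg of crushed granite, x2 = kg of metakaolin, x3 = kg of limestone filler, x4 = kg of fly ash, x5 = kg of natural pozzolan, x6 = kg of recycled aggregate.
Minimize 0.021x1 + 0.335x2 + 0.04x3 + 0.046x4 + 0.058x5 + 0.009x6 subject to:
  0.03x1 + 1.33x2 + 0.12x3 + 0.51x4 + 0.42x5 + 0.02x6 ≥ 0.74   (28-day strength contribution)
  0.02x1 + 1x2 + 1x3 + 1x4 + 1x5 + 0.06x6 ≥ 2.42   (fines)
  1x2 + 1x4 + 1x5 ≥ 0.46   (binder content)
  x2 ≤ 2.3
  x1, x2, x3, x4, x5, x6 ≥ 0.
The cheapest feasible vertex uses only limestone filler, fly ash; crushed granite, metakaolin, natural pozzolan, recycled aggregate are not used. There the 28-day strength contribution and fines constraints are tight.
So limestone filler = 1.267 kg, fly ash = 1.153 kg.
Objective = 0.04·1.267 + 0.046·1.153 = 0.10372.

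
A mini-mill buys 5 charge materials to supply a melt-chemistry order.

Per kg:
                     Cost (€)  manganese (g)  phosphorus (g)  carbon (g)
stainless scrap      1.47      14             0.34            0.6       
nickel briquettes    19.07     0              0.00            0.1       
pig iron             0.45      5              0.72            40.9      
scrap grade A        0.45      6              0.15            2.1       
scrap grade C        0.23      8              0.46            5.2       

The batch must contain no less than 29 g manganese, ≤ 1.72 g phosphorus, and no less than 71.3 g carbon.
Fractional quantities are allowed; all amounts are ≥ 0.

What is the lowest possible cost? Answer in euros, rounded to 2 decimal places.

Let x1 = kg of stainless scrap, x2 = kg of nickel briquettes, x3 = kg of pig iron, x4 = kg of scrap grade A, x5 = kg of scrap grade C.
Minimise 1.47x1 + 19.07x2 + 0.45x3 + 0.45x4 + 0.23x5 subject to:
  14x1 + 5x3 + 6x4 + 8x5 ≥ 29   (manganese)
  0.34x1 + 0.72x3 + 0.15x4 + 0.46x5 ≤ 1.72   (phosphorus)
  0.6x1 + 0.1x2 + 40.9x3 + 2.1x4 + 5.2x5 ≥ 71.3   (carbon)
  x1, x2, x3, x4, x5 ≥ 0.
At the optimum only pig iron, scrap grade A, scrap grade C are positive (stainless scrap, nickel briquettes = 0). The manganese, phosphorus, carbon requirements are met with equality.
Solving gives x3 = 1.544, x4 = 3.155, x5 = 0.2937.
Cost = 0.45·1.544 + 0.45·3.155 + 0.23·0.2937 = 2.1821.

€2.18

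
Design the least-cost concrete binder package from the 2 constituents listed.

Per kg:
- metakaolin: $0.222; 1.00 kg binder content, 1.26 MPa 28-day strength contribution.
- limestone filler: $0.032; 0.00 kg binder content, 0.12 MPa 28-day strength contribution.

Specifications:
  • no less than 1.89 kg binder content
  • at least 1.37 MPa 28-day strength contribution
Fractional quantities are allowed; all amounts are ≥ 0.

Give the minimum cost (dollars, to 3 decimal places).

$0.420

Let x1 = kg of metakaolin, x2 = kg of limestone filler.
Minimize 0.222x1 + 0.032x2 with:
  1x1 ≥ 1.89   (binder content)
  1.26x1 + 0.12x2 ≥ 1.37   (28-day strength contribution)
  x1, x2 ≥ 0.
The minimum-cost mix takes nothing from limestone filler — only metakaolin. The binder content requirement is met with equality.
Solving gives x1 = 1.89.
Hence cost = 0.222·1.89 = $0.41958.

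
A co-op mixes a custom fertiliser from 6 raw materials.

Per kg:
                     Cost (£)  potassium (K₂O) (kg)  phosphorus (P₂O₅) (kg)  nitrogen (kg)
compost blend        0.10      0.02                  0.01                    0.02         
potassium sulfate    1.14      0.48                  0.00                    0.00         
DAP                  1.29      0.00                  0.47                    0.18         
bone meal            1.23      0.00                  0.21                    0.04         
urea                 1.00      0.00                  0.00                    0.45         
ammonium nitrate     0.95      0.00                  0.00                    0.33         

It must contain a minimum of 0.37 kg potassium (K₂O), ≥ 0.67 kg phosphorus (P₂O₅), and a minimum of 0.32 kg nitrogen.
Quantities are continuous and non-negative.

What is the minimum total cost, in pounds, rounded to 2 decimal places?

£2.82

Set it up as a linear program. Let x1 = kg of compost blend, x2 = kg of potassium sulfate, x3 = kg of DAP, x4 = kg of bone meal, x5 = kg of urea, x6 = kg of ammonium nitrate.
min 0.1x1 + 1.14x2 + 1.29x3 + 1.23x4 + 1x5 + 0.95x6 with:
  0.02x1 + 0.48x2 ≥ 0.37   (potassium (K₂O))
  0.01x1 + 0.47x3 + 0.21x4 ≥ 0.67   (phosphorus (P₂O₅))
  0.02x1 + 0.18x3 + 0.04x4 + 0.45x5 + 0.33x6 ≥ 0.32   (nitrogen)
  x1, x2, x3, x4, x5, x6 ≥ 0.
The optimal basis is {compost blend, potassium sulfate, DAP}; bone meal, urea, ammonium nitrate drop out. Binding constraints: potassium (K₂O), phosphorus (P₂O₅), nitrogen.
So compost blend = 3.921 kg, potassium sulfate = 0.6075 kg, DAP = 1.342 kg.
Total cost: 0.1·3.921 + 1.14·0.6075 + 1.29·1.342 = 2.8158.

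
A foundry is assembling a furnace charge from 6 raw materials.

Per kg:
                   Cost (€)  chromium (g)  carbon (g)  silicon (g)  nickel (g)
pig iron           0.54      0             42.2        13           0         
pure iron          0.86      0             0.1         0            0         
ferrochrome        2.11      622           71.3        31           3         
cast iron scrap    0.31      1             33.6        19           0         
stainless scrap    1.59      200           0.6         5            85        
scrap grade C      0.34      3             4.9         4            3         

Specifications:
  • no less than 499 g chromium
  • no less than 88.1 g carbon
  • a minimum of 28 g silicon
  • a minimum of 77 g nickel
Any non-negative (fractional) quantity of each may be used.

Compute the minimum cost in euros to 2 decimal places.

€2.97

Let x1 = kg of pig iron, x2 = kg of pure iron, x3 = kg of ferrochrome, x4 = kg of cast iron scrap, x5 = kg of stainless scrap, x6 = kg of scrap grade C.
min 0.54x1 + 0.86x2 + 2.11x3 + 0.31x4 + 1.59x5 + 0.34x6 with:
  622x3 + 1x4 + 200x5 + 3x6 ≥ 499   (chromium)
  42.2x1 + 0.1x2 + 71.3x3 + 33.6x4 + 0.6x5 + 4.9x6 ≥ 88.1   (carbon)
  13x1 + 31x3 + 19x4 + 5x5 + 4x6 ≥ 28   (silicon)
  3x3 + 85x5 + 3x6 ≥ 77   (nickel)
  x1, x2, x3, x4, x5, x6 ≥ 0.
At the optimum only ferrochrome, cast iron scrap, stainless scrap are positive (pig iron, pure iron, scrap grade C = 0). Binding constraints: chromium, carbon, nickel.
Solving gives x3 = 0.5144, x4 = 1.515, x5 = 0.8877.
Cost = 2.11·0.5144 + 0.31·1.515 + 1.59·0.8877 = 2.9665.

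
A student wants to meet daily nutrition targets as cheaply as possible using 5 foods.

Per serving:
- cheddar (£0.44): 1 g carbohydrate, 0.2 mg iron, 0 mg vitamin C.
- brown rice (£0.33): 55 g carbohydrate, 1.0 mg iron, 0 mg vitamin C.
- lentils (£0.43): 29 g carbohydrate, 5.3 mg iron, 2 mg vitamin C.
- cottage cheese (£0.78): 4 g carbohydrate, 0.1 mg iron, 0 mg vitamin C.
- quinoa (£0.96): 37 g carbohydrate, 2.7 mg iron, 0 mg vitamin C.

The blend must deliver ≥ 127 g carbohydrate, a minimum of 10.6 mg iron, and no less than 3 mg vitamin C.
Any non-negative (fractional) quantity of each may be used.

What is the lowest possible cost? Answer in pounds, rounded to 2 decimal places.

£1.21

Set it up as a linear program. Let x1 = servings of cheddar, x2 = servings of brown rice, x3 = servings of lentils, x4 = servings of cottage cheese, x5 = servings of quinoa.
Minimize 0.44x1 + 0.33x2 + 0.43x3 + 0.78x4 + 0.96x5 s.t.:
  1x1 + 55x2 + 29x3 + 4x4 + 37x5 ≥ 127   (carbohydrate)
  0.2x1 + 1x2 + 5.3x3 + 0.1x4 + 2.7x5 ≥ 10.6   (iron)
  2x3 ≥ 3   (vitamin C)
  x1, x2, x3, x4, x5 ≥ 0.
The optimal basis is {brown rice, lentils}; cheddar, cottage cheese, quinoa drop out. The carbohydrate and iron requirements are met with equality.
That vertex is x2 = 1.393, x3 = 1.737.
Hence cost = 0.33·1.393 + 0.43·1.737 = £1.2066.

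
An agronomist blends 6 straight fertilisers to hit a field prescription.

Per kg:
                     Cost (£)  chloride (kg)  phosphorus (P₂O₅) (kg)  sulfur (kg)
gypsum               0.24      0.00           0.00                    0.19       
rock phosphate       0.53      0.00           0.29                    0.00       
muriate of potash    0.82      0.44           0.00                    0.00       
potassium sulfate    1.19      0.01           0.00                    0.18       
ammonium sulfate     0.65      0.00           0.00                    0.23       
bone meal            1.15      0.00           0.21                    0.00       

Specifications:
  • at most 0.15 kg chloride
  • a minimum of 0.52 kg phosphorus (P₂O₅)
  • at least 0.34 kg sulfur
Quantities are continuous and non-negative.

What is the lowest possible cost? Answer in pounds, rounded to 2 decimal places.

This is a linear program. Let x1 = kg of gypsum, x2 = kg of rock phosphate, x3 = kg of muriate of potash, x4 = kg of potassium sulfate, x5 = kg of ammonium sulfate, x6 = kg of bone meal.
Minimize 0.24x1 + 0.53x2 + 0.82x3 + 1.19x4 + 0.65x5 + 1.15x6 subject to:
  0.44x3 + 0.01x4 ≤ 0.15   (chloride)
  0.29x2 + 0.21x6 ≥ 0.52   (phosphorus (P₂O₅))
  0.19x1 + 0.18x4 + 0.23x5 ≥ 0.34   (sulfur)
  x1, x2, x3, x4, x5, x6 ≥ 0.
The minimum-cost mix takes nothing from muriate of potash, potassium sulfate, ammonium sulfate, bone meal — only gypsum, rock phosphate. The phosphorus (P₂O₅) and sulfur requirements are met with equality.
Solving gives x1 = 1.789, x2 = 1.793.
Objective = 0.24·1.789 + 0.53·1.793 = 1.3797.

£1.38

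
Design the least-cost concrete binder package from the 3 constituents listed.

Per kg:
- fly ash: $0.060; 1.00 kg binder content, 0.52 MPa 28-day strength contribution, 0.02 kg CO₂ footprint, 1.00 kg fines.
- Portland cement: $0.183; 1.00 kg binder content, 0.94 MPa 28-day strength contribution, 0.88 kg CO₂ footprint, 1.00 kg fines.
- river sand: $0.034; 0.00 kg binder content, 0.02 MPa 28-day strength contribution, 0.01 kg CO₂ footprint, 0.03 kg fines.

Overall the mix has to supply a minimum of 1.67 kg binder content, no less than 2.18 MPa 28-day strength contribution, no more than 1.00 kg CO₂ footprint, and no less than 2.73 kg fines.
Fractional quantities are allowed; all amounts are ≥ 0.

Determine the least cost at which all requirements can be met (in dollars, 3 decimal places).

Let x1 = kg of fly ash, x2 = kg of Portland cement, x3 = kg of river sand.
Minimize 0.06x1 + 0.183x2 + 0.034x3 subject to:
  1x1 + 1x2 ≥ 1.67   (binder content)
  0.52x1 + 0.94x2 + 0.02x3 ≥ 2.18   (28-day strength contribution)
  0.02x1 + 0.88x2 + 0.01x3 ≤ 1   (CO₂ footprint)
  1x1 + 1x2 + 0.03x3 ≥ 2.73   (fines)
  x1, x2, x3 ≥ 0.
The optimal basis is {fly ash}; Portland cement, river sand drop out. The 28-day strength contribution requirement is met with equality.
Optimal quantities: fly ash = 4.192 kg.
Cost = 0.06·4.192 = 0.25152.

$0.252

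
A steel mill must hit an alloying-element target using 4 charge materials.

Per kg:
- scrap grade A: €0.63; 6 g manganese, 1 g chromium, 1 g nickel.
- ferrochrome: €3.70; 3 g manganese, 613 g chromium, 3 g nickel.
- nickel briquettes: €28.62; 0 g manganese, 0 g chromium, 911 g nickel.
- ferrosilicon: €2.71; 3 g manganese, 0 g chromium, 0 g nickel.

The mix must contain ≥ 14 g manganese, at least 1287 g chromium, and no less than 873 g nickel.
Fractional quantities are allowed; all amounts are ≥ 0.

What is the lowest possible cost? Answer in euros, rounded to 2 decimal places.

Let x1 = kg of scrap grade A, x2 = kg of ferrochrome, x3 = kg of nickel briquettes, x4 = kg of ferrosilicon.
Minimize 0.63x1 + 3.7x2 + 28.62x3 + 2.71x4 subject to:
  6x1 + 3x2 + 3x4 ≥ 14   (manganese)
  1x1 + 613x2 ≥ 1287   (chromium)
  1x1 + 3x2 + 911x3 ≥ 873   (nickel)
  x1, x2, x3, x4 ≥ 0.
The cheapest feasible vertex uses only scrap grade A, ferrochrome, nickel briquettes; ferrosilicon is not used. Binding constraints: manganese, chromium, nickel.
So scrap grade A = 1.285 kg, ferrochrome = 2.097 kg, nickel briquettes = 0.95 kg.
Objective = 0.63·1.285 + 3.7·2.097 + 28.62·0.95 = 35.7575.

€35.76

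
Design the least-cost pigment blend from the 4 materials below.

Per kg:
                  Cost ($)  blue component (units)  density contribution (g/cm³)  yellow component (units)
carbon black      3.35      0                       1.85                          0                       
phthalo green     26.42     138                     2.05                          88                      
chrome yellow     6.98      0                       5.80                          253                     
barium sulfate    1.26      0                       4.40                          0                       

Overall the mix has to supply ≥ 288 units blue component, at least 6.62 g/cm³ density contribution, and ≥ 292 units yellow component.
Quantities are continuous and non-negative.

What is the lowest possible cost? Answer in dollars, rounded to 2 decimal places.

$58.13

This is a linear program. Let x1 = kg of carbon black, x2 = kg of phthalo green, x3 = kg of chrome yellow, x4 = kg of barium sulfate.
Minimise 3.35x1 + 26.42x2 + 6.98x3 + 1.26x4 with:
  138x2 ≥ 288   (blue component)
  1.85x1 + 2.05x2 + 5.8x3 + 4.4x4 ≥ 6.62   (density contribution)
  88x2 + 253x3 ≥ 292   (yellow component)
  x1, x2, x3, x4 ≥ 0.
The cheapest feasible vertex uses only phthalo green, chrome yellow; carbon black, barium sulfate are not used. There the blue component and yellow component constraints are tight.
So phthalo green = 2.087 kg, chrome yellow = 0.4283 kg.
Objective = 26.42·2.087 + 6.98·0.4283 = 58.1281.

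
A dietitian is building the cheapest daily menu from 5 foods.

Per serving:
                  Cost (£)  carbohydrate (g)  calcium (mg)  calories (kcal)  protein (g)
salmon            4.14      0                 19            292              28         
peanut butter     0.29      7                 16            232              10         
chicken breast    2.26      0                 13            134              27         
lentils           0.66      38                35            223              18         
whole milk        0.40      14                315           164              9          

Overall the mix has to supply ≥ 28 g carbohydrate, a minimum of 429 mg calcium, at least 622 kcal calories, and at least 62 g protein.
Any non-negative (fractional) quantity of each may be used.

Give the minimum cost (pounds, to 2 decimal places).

£1.95

This is a linear program. Let x1 = servings of salmon, x2 = servings of peanut butter, x3 = servings of chicken breast, x4 = servings of lentils, x5 = servings of whole milk.
Minimize 4.14x1 + 0.29x2 + 2.26x3 + 0.66x4 + 0.4x5 s.t.:
  7x2 + 38x4 + 14x5 ≥ 28   (carbohydrate)
  19x1 + 16x2 + 13x3 + 35x4 + 315x5 ≥ 429   (calcium)
  292x1 + 232x2 + 134x3 + 223x4 + 164x5 ≥ 622   (calories)
  28x1 + 10x2 + 27x3 + 18x4 + 9x5 ≥ 62   (protein)
  x1, x2, x3, x4, x5 ≥ 0.
The minimum-cost mix takes nothing from salmon, chicken breast, lentils — only peanut butter, whole milk. Binding constraints: calcium and protein.
That vertex is x2 = 5.213, x5 = 1.097.
Hence cost = 0.29·5.213 + 0.4·1.097 = £1.9506.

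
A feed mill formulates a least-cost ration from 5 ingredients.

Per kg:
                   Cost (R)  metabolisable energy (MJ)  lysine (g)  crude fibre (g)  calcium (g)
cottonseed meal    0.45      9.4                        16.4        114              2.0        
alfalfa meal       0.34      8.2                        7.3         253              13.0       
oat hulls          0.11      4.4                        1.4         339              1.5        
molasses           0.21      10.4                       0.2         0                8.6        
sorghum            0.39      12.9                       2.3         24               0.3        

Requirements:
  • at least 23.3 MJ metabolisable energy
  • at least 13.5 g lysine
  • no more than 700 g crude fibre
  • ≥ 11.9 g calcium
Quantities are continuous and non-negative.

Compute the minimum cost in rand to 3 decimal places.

Let x1 = kg of cottonseed meal, x2 = kg of alfalfa meal, x3 = kg of oat hulls, x4 = kg of molasses, x5 = kg of sorghum.
min 0.45x1 + 0.34x2 + 0.11x3 + 0.21x4 + 0.39x5 with:
  9.4x1 + 8.2x2 + 4.4x3 + 10.4x4 + 12.9x5 ≥ 23.3   (metabolisable energy)
  16.4x1 + 7.3x2 + 1.4x3 + 0.2x4 + 2.3x5 ≥ 13.5   (lysine)
  114x1 + 253x2 + 339x3 + 24x5 ≤ 700   (crude fibre)
  2x1 + 13x2 + 1.5x3 + 8.6x4 + 0.3x5 ≥ 11.9   (calcium)
  x1, x2, x3, x4, x5 ≥ 0.
The optimal basis is {cottonseed meal, molasses}; alfalfa meal, oat hulls, sorghum drop out. The metabolisable energy and lysine requirements are met with equality.
That vertex is x1 = 0.8047, x4 = 1.513.
Cost = 0.45·0.8047 + 0.21·1.513 = 0.67985.

R0.680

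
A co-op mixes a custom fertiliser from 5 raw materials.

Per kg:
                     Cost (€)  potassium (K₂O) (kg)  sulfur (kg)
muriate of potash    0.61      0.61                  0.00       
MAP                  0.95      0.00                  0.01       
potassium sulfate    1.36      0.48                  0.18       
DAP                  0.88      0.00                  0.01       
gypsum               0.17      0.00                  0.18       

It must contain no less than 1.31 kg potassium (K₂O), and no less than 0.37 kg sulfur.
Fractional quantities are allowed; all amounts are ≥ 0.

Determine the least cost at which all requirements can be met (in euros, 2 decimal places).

Let x1 = kg of muriate of potash, x2 = kg of MAP, x3 = kg of potassium sulfate, x4 = kg of DAP, x5 = kg of gypsum.
Minimise 0.61x1 + 0.95x2 + 1.36x3 + 0.88x4 + 0.17x5 subject to:
  0.61x1 + 0.48x3 ≥ 1.31   (potassium (K₂O))
  0.01x2 + 0.18x3 + 0.01x4 + 0.18x5 ≥ 0.37   (sulfur)
  x1, x2, x3, x4, x5 ≥ 0.
At the optimum only muriate of potash, gypsum are positive (MAP, potassium sulfate, DAP = 0). The potassium (K₂O) and sulfur requirements are met with equality.
Solving gives x1 = 2.148, x5 = 2.056.
Objective = 0.61·2.148 + 0.17·2.056 = 1.6598.

€1.66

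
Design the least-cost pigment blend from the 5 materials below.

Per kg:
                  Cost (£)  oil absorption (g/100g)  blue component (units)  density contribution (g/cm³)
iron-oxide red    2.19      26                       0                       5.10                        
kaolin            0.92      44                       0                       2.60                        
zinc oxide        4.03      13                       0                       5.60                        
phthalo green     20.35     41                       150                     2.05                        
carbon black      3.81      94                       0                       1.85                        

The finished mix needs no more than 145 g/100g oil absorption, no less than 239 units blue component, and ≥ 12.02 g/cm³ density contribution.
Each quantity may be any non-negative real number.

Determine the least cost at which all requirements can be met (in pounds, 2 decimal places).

£35.96

Let x1 = kg of iron-oxide red, x2 = kg of kaolin, x3 = kg of zinc oxide, x4 = kg of phthalo green, x5 = kg of carbon black.
Minimise 2.19x1 + 0.92x2 + 4.03x3 + 20.35x4 + 3.81x5 s.t.:
  26x1 + 44x2 + 13x3 + 41x4 + 94x5 ≤ 145   (oil absorption)
  150x4 ≥ 239   (blue component)
  5.1x1 + 2.6x2 + 5.6x3 + 2.05x4 + 1.85x5 ≥ 12.02   (density contribution)
  x1, x2, x3, x4, x5 ≥ 0.
The minimum-cost mix takes nothing from zinc oxide, carbon black — only iron-oxide red, kaolin, phthalo green. There the oil absorption, blue component, density contribution constraints are tight.
Optimal quantities: iron-oxide red = 1.1353 kg, kaolin = 1.1399 kg, phthalo green = 1.5933 kg.
Hence cost = 2.19·1.1353 + 0.92·1.1399 + 20.35·1.5933 = £35.9587.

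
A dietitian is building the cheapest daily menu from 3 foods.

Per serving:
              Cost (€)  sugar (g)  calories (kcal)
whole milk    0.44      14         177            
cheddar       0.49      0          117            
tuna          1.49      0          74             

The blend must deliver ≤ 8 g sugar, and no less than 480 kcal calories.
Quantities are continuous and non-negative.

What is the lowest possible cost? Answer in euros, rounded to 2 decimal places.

Let x1 = servings of whole milk, x2 = servings of cheddar, x3 = servings of tuna.
Minimise 0.44x1 + 0.49x2 + 1.49x3 with:
  14x1 ≤ 8   (sugar)
  177x1 + 117x2 + 74x3 ≥ 480   (calories)
  x1, x2, x3 ≥ 0.
At the optimum only whole milk, cheddar are positive (tuna = 0). The sugar and calories requirements are met with equality.
That vertex is x1 = 0.5714, x2 = 3.238.
Objective = 0.44·0.5714 + 0.49·3.238 = 1.8380.

€1.84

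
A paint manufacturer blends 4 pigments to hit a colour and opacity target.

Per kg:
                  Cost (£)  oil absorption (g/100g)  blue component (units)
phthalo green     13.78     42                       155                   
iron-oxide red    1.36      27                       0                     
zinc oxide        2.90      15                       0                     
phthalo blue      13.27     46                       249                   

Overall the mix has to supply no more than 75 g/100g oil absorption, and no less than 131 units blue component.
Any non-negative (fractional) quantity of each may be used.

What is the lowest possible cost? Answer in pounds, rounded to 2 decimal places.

£6.98

Let x1 = kg of phthalo green, x2 = kg of iron-oxide red, x3 = kg of zinc oxide, x4 = kg of phthalo blue.
Minimize 13.78x1 + 1.36x2 + 2.9x3 + 13.27x4 subject to:
  42x1 + 27x2 + 15x3 + 46x4 ≤ 75   (oil absorption)
  155x1 + 249x4 ≥ 131   (blue component)
  x1, x2, x3, x4 ≥ 0.
The optimal basis is {phthalo blue}; phthalo green, iron-oxide red, zinc oxide drop out. There the blue component constraint is tight.
Solving gives x4 = 0.5261.
Total cost: 13.27·0.5261 = 6.9813.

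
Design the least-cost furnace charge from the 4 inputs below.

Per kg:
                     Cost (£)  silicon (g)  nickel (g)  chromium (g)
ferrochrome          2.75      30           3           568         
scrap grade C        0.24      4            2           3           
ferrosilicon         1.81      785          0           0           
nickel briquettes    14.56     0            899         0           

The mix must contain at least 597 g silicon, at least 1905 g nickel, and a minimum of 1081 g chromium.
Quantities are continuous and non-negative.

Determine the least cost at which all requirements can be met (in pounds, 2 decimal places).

£37.24

Set it up as a linear program. Let x1 = kg of ferrochrome, x2 = kg of scrap grade C, x3 = kg of ferrosilicon, x4 = kg of nickel briquettes.
Minimize 2.75x1 + 0.24x2 + 1.81x3 + 14.56x4 with:
  30x1 + 4x2 + 785x3 ≥ 597   (silicon)
  3x1 + 2x2 + 899x4 ≥ 1905   (nickel)
  568x1 + 3x2 ≥ 1081   (chromium)
  x1, x2, x3, x4 ≥ 0.
The minimum-cost mix takes nothing from scrap grade C — only ferrochrome, ferrosilicon, nickel briquettes. The silicon, nickel, chromium requirements are met with equality.
That vertex is x1 = 1.903, x3 = 0.6878, x4 = 2.113.
Total cost: 2.75·1.903 + 1.81·0.6878 + 14.56·2.113 = 37.2434.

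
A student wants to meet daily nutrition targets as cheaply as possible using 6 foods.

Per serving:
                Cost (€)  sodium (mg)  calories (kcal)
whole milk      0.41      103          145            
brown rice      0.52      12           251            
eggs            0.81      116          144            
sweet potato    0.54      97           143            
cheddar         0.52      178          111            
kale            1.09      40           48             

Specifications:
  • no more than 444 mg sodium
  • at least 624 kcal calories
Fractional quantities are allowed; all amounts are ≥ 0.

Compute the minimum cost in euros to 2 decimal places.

€1.29

This is a linear program. Let x1 = servings of whole milk, x2 = servings of brown rice, x3 = servings of eggs, x4 = servings of sweet potato, x5 = servings of cheddar, x6 = servings of kale.
Minimize 0.41x1 + 0.52x2 + 0.81x3 + 0.54x4 + 0.52x5 + 1.09x6 subject to:
  103x1 + 12x2 + 116x3 + 97x4 + 178x5 + 40x6 ≤ 444   (sodium)
  145x1 + 251x2 + 144x3 + 143x4 + 111x5 + 48x6 ≥ 624   (calories)
  x1, x2, x3, x4, x5, x6 ≥ 0.
At the optimum only brown rice is positive (whole milk, eggs, sweet potato, cheddar, kale = 0). There the calories constraint is tight.
That vertex is x2 = 2.486.
Hence cost = 0.52·2.486 = €1.2927.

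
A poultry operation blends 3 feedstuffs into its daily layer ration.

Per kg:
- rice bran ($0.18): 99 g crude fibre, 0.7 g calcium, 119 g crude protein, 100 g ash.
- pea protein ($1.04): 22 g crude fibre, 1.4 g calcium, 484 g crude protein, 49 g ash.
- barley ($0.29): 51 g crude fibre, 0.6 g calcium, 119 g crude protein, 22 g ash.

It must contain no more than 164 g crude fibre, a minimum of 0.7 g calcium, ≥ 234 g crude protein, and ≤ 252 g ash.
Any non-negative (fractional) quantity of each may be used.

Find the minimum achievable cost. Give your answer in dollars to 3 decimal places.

Let x1 = kg of rice bran, x2 = kg of pea protein, x3 = kg of barley.
Minimise 0.18x1 + 1.04x2 + 0.29x3 with:
  99x1 + 22x2 + 51x3 ≤ 164   (crude fibre)
  0.7x1 + 1.4x2 + 0.6x3 ≥ 0.7   (calcium)
  119x1 + 484x2 + 119x3 ≥ 234   (crude protein)
  100x1 + 49x2 + 22x3 ≤ 252   (ash)
  x1, x2, x3 ≥ 0.
The optimal basis is {rice bran, pea protein}; barley drops out. There the crude fibre and crude protein constraints are tight.
Optimal quantities: rice bran = 1.639 kg, pea protein = 0.08058 kg.
Objective = 0.18·1.639 + 1.04·0.08058 = 0.37882.

$0.379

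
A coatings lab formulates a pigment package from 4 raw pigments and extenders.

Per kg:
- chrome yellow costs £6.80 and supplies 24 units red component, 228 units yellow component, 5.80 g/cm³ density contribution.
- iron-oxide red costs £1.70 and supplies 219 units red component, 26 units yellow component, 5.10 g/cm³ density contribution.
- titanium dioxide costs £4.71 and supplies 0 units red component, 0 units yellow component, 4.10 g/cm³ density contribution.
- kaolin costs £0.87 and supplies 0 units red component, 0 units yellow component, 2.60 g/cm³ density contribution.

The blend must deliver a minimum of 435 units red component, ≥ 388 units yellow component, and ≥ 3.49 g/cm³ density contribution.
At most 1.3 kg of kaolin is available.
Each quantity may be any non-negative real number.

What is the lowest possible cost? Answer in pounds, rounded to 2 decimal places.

Let x1 = kg of chrome yellow, x2 = kg of iron-oxide red, x3 = kg of titanium dioxide, x4 = kg of kaolin.
min 6.8x1 + 1.7x2 + 4.71x3 + 0.87x4 with:
  24x1 + 219x2 ≥ 435   (red component)
  228x1 + 26x2 ≥ 388   (yellow component)
  5.8x1 + 5.1x2 + 4.1x3 + 2.6x4 ≥ 3.49   (density contribution)
  x4 ≤ 1.3
  x1, x2, x3, x4 ≥ 0.
The minimum-cost mix takes nothing from titanium dioxide, kaolin — only chrome yellow, iron-oxide red. Binding constraints: red component and yellow component.
That vertex is x1 = 1.494, x2 = 1.823.
Total cost: 6.8·1.494 + 1.7·1.823 = 13.2583.

£13.26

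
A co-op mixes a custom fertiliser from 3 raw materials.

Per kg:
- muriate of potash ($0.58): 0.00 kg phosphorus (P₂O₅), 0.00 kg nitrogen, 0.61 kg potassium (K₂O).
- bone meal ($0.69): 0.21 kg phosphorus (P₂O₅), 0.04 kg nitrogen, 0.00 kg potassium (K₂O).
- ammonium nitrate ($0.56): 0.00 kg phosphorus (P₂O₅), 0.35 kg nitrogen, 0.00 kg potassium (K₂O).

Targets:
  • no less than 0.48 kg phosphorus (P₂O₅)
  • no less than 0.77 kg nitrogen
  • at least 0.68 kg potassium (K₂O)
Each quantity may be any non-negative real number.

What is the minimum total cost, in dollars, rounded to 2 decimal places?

Let x1 = kg of muriate of potash, x2 = kg of bone meal, x3 = kg of ammonium nitrate.
min 0.58x1 + 0.69x2 + 0.56x3 with:
  0.21x2 ≥ 0.48   (phosphorus (P₂O₅))
  0.04x2 + 0.35x3 ≥ 0.77   (nitrogen)
  0.61x1 ≥ 0.68   (potassium (K₂O))
  x1, x2, x3 ≥ 0.
The optimal mix uses every input. The phosphorus (P₂O₅), nitrogen, potassium (K₂O) requirements are met with equality.
Optimal quantities: muriate of potash = 1.115 kg, bone meal = 2.286 kg, ammonium nitrate = 1.939 kg.
Cost = 0.58·1.115 + 0.69·2.286 + 0.56·1.939 = 3.3099.

$3.31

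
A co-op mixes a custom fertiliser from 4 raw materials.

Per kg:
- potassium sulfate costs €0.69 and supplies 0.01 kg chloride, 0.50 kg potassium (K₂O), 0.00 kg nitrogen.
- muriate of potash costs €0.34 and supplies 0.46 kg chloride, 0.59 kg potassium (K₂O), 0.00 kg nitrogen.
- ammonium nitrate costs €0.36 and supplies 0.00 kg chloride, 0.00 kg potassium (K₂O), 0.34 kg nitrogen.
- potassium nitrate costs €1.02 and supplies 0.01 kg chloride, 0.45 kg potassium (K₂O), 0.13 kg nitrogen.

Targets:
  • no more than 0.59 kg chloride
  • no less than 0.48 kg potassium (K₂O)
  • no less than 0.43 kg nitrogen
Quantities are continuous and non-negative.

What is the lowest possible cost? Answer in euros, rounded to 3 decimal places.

Treat it as an LP. Let x1 = kg of potassium sulfate, x2 = kg of muriate of potash, x3 = kg of ammonium nitrate, x4 = kg of potassium nitrate.
min 0.69x1 + 0.34x2 + 0.36x3 + 1.02x4 with:
  0.01x1 + 0.46x2 + 0.01x4 ≤ 0.59   (chloride)
  0.5x1 + 0.59x2 + 0.45x4 ≥ 0.48   (potassium (K₂O))
  0.34x3 + 0.13x4 ≥ 0.43   (nitrogen)
  x1, x2, x3, x4 ≥ 0.
The optimal basis is {muriate of potash, ammonium nitrate}; potassium sulfate, potassium nitrate drop out. Binding constraints: potassium (K₂O) and nitrogen.
Solving gives x2 = 0.8136, x3 = 1.265.
Total cost: 0.34·0.8136 + 0.36·1.265 = 0.73202.

€0.732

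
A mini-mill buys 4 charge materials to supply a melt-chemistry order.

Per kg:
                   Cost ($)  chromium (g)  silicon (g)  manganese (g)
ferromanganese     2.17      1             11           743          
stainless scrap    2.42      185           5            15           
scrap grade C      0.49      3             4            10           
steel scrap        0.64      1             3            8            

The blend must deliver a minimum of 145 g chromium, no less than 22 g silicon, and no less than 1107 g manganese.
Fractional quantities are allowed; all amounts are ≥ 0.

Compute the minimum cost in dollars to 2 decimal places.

Treat it as an LP. Let x1 = kg of ferromanganese, x2 = kg of stainless scrap, x3 = kg of scrap grade C, x4 = kg of steel scrap.
min 2.17x1 + 2.42x2 + 0.49x3 + 0.64x4 s.t.:
  1x1 + 185x2 + 3x3 + 1x4 ≥ 145   (chromium)
  11x1 + 5x2 + 4x3 + 3x4 ≥ 22   (silicon)
  743x1 + 15x2 + 10x3 + 8x4 ≥ 1107   (manganese)
  x1, x2, x3, x4 ≥ 0.
The optimal basis is {ferromanganese, stainless scrap, scrap grade C}; steel scrap drops out. Binding constraints: chromium, silicon, manganese.
Solving gives x1 = 1.468, x2 = 0.7677, x3 = 0.5045.
Total cost: 2.17·1.468 + 2.42·0.7677 + 0.49·0.5045 = 5.2906.

$5.29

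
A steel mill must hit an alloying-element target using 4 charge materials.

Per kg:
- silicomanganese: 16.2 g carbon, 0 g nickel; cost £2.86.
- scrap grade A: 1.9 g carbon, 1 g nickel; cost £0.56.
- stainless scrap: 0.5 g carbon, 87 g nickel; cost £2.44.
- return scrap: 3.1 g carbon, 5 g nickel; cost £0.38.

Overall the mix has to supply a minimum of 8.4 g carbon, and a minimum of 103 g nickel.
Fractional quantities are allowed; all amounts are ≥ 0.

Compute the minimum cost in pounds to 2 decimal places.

Set it up as a linear program. Let x1 = kg of silicomanganese, x2 = kg of scrap grade A, x3 = kg of stainless scrap, x4 = kg of return scrap.
Minimize 2.86x1 + 0.56x2 + 2.44x3 + 0.38x4 s.t.:
  16.2x1 + 1.9x2 + 0.5x3 + 3.1x4 ≥ 8.4   (carbon)
  1x2 + 87x3 + 5x4 ≥ 103   (nickel)
  x1, x2, x3, x4 ≥ 0.
The cheapest feasible vertex uses only stainless scrap, return scrap; silicomanganese, scrap grade A are not used. Binding constraints: carbon and nickel.
So stainless scrap = 1.038 kg, return scrap = 2.542 kg.
Total cost: 2.44·1.038 + 0.38·2.542 = 3.4987.

£3.50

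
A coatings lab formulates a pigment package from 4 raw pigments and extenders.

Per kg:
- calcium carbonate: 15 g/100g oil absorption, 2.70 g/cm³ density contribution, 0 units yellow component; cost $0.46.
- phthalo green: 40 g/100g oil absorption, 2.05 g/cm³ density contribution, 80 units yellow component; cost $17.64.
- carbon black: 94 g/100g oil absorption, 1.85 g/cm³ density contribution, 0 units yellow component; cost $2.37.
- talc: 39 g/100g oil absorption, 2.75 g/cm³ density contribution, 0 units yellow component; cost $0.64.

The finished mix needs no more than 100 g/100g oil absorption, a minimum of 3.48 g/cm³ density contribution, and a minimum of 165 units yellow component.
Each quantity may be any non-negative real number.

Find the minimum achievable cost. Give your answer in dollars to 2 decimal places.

$36.38

Let x1 = kg of calcium carbonate, x2 = kg of phthalo green, x3 = kg of carbon black, x4 = kg of talc.
Minimise 0.46x1 + 17.64x2 + 2.37x3 + 0.64x4 subject to:
  15x1 + 40x2 + 94x3 + 39x4 ≤ 100   (oil absorption)
  2.7x1 + 2.05x2 + 1.85x3 + 2.75x4 ≥ 3.48   (density contribution)
  80x2 ≥ 165   (yellow component)
  x1, x2, x3, x4 ≥ 0.
At the optimum only phthalo green is positive (calcium carbonate, carbon black, talc = 0). There the yellow component constraint is tight.
So phthalo green = 2.0625 kg.
Cost = 17.64·2.0625 = 36.3825.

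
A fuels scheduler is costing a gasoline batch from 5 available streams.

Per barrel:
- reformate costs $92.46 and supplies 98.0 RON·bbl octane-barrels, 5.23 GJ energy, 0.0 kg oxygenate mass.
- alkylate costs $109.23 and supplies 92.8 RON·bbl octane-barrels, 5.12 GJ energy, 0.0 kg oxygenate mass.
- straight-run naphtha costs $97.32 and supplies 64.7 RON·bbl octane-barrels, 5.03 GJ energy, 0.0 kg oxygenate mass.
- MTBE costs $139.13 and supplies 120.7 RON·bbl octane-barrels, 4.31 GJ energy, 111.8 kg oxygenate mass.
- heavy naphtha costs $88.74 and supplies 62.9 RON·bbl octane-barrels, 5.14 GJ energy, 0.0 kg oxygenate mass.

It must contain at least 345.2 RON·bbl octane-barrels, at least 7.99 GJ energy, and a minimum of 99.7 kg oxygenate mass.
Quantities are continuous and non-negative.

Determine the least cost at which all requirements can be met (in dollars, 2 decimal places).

$348.21

Set it up as a linear program. Let x1 = barrels of reformate, x2 = barrels of alkylate, x3 = barrels of straight-run naphtha, x4 = barrels of MTBE, x5 = barrels of heavy naphtha.
Minimise 92.46x1 + 109.23x2 + 97.32x3 + 139.13x4 + 88.74x5 subject to:
  98x1 + 92.8x2 + 64.7x3 + 120.7x4 + 62.9x5 ≥ 345.2   (octane-barrels)
  5.23x1 + 5.12x2 + 5.03x3 + 4.31x4 + 5.14x5 ≥ 7.99   (energy)
  111.8x4 ≥ 99.7   (oxygenate mass)
  x1, x2, x3, x4, x5 ≥ 0.
The minimum-cost mix takes nothing from alkylate, straight-run naphtha, heavy naphtha — only reformate, MTBE. There the octane-barrels and oxygenate mass constraints are tight.
Optimal quantities: reformate = 2.42411 barrels, MTBE = 0.891771 barrels.
Hence cost = 92.46·2.42411 + 139.13·0.891771 = $348.2053.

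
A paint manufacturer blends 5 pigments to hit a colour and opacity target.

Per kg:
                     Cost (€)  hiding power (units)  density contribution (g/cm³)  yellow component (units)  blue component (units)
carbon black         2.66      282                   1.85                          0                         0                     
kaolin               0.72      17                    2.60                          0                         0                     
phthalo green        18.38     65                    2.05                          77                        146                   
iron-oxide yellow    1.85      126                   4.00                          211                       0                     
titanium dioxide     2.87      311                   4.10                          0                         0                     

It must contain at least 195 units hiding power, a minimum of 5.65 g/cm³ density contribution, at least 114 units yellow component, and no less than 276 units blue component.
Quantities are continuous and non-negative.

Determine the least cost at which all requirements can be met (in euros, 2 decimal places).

Set it up as a linear program. Let x1 = kg of carbon black, x2 = kg of kaolin, x3 = kg of phthalo green, x4 = kg of iron-oxide yellow, x5 = kg of titanium dioxide.
min 2.66x1 + 0.72x2 + 18.38x3 + 1.85x4 + 2.87x5 subject to:
  282x1 + 17x2 + 65x3 + 126x4 + 311x5 ≥ 195   (hiding power)
  1.85x1 + 2.6x2 + 2.05x3 + 4x4 + 4.1x5 ≥ 5.65   (density contribution)
  77x3 + 211x4 ≥ 114   (yellow component)
  146x3 ≥ 276   (blue component)
  x1, x2, x3, x4, x5 ≥ 0.
The optimal basis is {kaolin, phthalo green, titanium dioxide}; carbon black, iron-oxide yellow drop out. The hiding power, density contribution, blue component requirements are met with equality.
Optimal quantities: kaolin = 0.34675 kg, phthalo green = 1.8904 kg, titanium dioxide = 0.21295 kg.
Total cost: 0.72·0.34675 + 18.38·1.8904 + 2.87·0.21295 = 35.6064.

€35.61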